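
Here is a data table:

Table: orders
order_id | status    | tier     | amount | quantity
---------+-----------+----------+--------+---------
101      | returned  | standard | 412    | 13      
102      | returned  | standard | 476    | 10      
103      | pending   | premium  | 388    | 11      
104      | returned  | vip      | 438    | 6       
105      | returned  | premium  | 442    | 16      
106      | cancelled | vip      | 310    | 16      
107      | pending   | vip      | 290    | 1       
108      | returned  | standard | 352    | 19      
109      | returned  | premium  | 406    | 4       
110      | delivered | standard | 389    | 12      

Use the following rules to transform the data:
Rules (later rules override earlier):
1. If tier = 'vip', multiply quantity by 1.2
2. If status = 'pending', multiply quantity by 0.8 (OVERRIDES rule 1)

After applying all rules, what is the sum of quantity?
110.0

Step 1: Rule 2 takes priority for records with status = 'pending'
  - 2 records: 12 × 0.8 = 9.6
Step 2: Rule 1 applies to remaining records with tier = 'vip'
  - 2 records: 22 × 1.2 = 26.4
Step 3: Other records unchanged: 74
Step 4: Final sum = 9.6 + 26.4 + 74 = 110.0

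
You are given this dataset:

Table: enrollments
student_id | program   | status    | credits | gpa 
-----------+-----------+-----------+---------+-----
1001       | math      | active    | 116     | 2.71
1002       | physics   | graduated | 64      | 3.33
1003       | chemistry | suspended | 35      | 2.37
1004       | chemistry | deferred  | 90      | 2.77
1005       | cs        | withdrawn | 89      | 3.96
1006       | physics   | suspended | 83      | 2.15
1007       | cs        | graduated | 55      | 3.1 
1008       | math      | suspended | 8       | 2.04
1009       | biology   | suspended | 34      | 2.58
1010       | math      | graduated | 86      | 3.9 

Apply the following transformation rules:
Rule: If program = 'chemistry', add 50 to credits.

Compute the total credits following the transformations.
760

Step 1: Count records where program = 'chemistry': 2
Step 2: Total bonus added: 2 × 50 = 100
Step 3: Original sum of credits: 660
Step 4: Final sum = 660 + 100 = 760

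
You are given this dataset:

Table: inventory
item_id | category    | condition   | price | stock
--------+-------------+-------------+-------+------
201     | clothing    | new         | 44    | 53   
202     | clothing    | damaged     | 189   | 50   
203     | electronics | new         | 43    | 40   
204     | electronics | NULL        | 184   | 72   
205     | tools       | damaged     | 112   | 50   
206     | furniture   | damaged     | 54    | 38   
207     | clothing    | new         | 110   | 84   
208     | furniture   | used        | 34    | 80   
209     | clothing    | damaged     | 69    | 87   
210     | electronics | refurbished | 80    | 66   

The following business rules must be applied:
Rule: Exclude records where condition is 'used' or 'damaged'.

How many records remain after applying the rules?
5

Step 1: Count records to exclude
  - 1 (used) + 4 (damaged) = 5 records
Step 2: Total records: 10
Step 3: Remaining = 10 - 5 = 5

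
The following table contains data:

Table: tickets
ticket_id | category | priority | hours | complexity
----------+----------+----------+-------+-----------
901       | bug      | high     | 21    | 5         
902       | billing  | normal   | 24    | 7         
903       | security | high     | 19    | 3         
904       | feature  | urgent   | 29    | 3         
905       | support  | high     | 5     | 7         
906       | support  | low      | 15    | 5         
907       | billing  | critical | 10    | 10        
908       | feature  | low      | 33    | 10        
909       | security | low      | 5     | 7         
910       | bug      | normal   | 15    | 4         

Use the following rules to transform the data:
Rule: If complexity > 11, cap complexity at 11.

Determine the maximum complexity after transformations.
10

Step 1: Original maximum complexity = 10
Step 2: Check cap of 11 against maximum
Step 3: No records exceed the cap (max 10 <= cap 11), so no capping applies
Step 4: Maximum after transformation = 10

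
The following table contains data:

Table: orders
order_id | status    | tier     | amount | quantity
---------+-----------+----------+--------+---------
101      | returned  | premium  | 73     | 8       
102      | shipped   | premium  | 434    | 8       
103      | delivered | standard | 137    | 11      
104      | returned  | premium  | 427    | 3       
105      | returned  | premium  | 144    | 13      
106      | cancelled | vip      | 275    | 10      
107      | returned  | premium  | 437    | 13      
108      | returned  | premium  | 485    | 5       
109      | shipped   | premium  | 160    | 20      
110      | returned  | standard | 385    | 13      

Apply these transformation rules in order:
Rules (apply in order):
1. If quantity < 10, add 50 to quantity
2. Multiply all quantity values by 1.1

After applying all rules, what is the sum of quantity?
334.4

Step 1: Apply Rule 1 - Add 50 to records with quantity < 10
  - 4 records affected: 24 + (4 × 50) = 224
  - Unaffected records: 80
  - Sum after Rule 1: 304
Step 2: Apply Rule 2 - Multiply all by 1.1
  - 304 × 1.1 = 334.4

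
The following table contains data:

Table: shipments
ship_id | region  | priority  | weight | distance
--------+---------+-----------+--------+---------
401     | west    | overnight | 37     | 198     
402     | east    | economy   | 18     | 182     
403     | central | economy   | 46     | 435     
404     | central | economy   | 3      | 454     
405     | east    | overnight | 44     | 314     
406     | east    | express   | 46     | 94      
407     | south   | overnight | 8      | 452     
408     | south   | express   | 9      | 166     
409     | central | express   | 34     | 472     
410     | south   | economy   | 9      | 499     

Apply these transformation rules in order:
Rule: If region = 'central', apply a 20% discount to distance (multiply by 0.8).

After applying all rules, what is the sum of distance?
2993.8

Step 1: Records with region = 'central' have total distance = 1361
Step 2: Apply multiplier: 1361 × 0.8 = 1088.8
Step 3: Other records total: 1905
Step 4: Final sum = 1088.8 + 1905 = 2993.8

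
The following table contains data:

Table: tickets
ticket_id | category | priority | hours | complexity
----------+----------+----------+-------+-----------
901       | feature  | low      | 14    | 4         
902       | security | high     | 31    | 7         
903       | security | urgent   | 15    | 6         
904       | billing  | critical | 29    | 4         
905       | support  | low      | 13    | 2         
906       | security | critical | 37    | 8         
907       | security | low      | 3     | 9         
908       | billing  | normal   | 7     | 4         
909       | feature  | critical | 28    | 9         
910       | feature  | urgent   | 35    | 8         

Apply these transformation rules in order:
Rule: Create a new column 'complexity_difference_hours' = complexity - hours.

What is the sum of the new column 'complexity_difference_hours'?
-151

Step 1: For each record, compute complexity - hours
Example calculations:
  4 - 14 = -10
  7 - 31 = -24
  6 - 15 = -9
  ...
Step 2: Sum all derived values
Step 3: Total = -151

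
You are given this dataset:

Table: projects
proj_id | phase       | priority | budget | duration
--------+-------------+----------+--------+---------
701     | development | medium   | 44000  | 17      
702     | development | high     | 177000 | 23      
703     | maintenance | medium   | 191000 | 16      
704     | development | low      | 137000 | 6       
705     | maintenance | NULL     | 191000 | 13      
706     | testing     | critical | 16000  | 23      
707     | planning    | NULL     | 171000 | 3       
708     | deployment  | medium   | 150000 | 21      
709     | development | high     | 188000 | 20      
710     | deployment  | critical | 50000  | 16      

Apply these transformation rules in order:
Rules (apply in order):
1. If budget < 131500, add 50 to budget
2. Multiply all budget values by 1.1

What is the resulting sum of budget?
1446665.0

Step 1: Apply Rule 1 - Add 50 to records with budget < 131500
  - 3 records affected: 110000 + (3 × 50) = 110150
  - Unaffected records: 1205000
  - Sum after Rule 1: 1315150
Step 2: Apply Rule 2 - Multiply all by 1.1
  - 1315150 × 1.1 = 1446665.0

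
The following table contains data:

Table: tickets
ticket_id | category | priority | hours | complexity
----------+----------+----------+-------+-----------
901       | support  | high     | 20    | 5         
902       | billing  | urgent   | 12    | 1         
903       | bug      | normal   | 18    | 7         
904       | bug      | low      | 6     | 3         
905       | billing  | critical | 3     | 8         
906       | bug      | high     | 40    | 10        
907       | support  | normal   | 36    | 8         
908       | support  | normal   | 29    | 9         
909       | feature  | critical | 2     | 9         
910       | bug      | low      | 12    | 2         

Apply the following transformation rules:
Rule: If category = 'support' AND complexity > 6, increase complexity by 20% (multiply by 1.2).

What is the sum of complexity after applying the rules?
65.4

Step 1: Find records where category = 'support' AND complexity > 6
Step 2: 2 records match, summing to 17
Step 3: After multiplier: 17 × 1.2 = 20.4
Step 4: Unaffected records sum: 45
Step 5: Final sum = 20.4 + 45 = 65.4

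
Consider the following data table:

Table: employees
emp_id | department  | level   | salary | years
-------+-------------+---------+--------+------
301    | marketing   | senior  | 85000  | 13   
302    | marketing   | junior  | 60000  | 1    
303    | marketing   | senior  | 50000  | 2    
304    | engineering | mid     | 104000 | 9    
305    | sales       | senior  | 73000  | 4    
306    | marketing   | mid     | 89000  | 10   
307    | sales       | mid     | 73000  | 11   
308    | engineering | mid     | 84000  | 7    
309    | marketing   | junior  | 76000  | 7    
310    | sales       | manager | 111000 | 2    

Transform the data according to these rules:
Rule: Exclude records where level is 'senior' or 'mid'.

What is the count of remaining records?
3

Step 1: Count records to exclude
  - 3 (senior) + 4 (mid) = 7 records
Step 2: Total records: 10
Step 3: Remaining = 10 - 7 = 3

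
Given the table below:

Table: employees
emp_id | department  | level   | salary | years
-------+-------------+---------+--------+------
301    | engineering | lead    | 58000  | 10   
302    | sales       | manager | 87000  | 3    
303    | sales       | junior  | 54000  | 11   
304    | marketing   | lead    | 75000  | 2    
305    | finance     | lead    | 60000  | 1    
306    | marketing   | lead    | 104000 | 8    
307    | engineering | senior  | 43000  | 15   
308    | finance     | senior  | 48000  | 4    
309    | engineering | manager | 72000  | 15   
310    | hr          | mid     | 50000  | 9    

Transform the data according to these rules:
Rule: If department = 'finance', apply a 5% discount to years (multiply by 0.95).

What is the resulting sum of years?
77.75

Step 1: Records with department = 'finance' have total years = 5
Step 2: Apply multiplier: 5 × 0.95 = 4.75
Step 3: Other records total: 73
Step 4: Final sum = 4.75 + 73 = 77.75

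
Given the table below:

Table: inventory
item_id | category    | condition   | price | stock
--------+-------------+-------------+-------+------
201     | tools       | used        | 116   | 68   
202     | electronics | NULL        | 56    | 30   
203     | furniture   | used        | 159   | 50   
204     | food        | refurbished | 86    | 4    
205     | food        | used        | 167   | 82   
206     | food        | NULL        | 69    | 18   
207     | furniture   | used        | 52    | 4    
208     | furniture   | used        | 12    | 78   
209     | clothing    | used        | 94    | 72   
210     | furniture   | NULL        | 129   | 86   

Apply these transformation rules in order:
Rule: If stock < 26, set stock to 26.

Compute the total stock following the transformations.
544

Step 1: 3 records have stock < 26
Step 2: These records originally summed to 26
Step 3: After setting to minimum: 3 × 26 = 78
Step 4: Unaffected records sum: 466
Step 5: Final sum = 78 + 466 = 544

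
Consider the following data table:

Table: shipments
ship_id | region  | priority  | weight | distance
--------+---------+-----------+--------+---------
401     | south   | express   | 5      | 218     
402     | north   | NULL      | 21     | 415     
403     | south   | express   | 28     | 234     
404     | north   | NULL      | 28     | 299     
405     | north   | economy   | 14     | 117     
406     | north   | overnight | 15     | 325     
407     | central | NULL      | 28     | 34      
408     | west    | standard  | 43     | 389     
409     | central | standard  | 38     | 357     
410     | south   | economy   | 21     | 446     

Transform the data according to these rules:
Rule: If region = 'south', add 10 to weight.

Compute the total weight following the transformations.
271

Step 1: Count records where region = 'south': 3
Step 2: Total bonus added: 3 × 10 = 30
Step 3: Original sum of weight: 241
Step 4: Final sum = 241 + 30 = 271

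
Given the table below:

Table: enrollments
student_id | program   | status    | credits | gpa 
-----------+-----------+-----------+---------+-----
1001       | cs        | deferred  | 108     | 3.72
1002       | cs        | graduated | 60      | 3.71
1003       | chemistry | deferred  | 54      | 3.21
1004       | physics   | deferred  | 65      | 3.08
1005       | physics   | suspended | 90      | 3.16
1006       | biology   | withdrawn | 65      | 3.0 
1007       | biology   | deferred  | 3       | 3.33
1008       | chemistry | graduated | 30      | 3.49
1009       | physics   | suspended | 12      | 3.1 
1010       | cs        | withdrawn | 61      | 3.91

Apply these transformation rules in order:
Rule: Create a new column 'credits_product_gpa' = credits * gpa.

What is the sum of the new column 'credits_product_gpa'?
1867.7

Step 1: For each record, compute credits * gpa
Example calculations:
  108 * 3.72 = 401.76
  60 * 3.71 = 222.6
  54 * 3.21 = 173.34
  ...
Step 2: Sum all derived values
Step 3: Total = 1867.7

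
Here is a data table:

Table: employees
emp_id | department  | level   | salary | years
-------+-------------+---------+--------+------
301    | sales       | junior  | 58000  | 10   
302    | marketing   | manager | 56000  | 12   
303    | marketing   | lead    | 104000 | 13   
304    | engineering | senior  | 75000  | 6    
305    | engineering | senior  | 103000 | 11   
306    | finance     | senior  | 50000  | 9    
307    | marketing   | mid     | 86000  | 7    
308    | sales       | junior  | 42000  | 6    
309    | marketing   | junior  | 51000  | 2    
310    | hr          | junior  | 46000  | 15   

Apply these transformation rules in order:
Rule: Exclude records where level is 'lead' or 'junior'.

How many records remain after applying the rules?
5

Step 1: Count records to exclude
  - 1 (lead) + 4 (junior) = 5 records
Step 2: Total records: 10
Step 3: Remaining = 10 - 5 = 5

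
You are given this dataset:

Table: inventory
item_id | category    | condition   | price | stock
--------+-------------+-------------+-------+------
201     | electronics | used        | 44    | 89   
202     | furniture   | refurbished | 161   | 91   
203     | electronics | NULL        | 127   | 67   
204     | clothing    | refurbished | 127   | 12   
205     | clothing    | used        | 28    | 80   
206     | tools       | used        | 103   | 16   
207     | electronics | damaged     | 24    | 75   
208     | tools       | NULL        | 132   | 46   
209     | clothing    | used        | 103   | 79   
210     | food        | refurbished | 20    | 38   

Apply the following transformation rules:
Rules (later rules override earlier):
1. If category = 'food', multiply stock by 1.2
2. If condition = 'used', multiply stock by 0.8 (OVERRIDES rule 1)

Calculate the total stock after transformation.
547.8

Step 1: Rule 2 takes priority for records with condition = 'used'
  - 4 records: 264 × 0.8 = 211.2
Step 2: Rule 1 applies to remaining records with category = 'food'
  - 1 records: 38 × 1.2 = 45.6
Step 3: Other records unchanged: 291
Step 4: Final sum = 211.2 + 45.6 + 291 = 547.8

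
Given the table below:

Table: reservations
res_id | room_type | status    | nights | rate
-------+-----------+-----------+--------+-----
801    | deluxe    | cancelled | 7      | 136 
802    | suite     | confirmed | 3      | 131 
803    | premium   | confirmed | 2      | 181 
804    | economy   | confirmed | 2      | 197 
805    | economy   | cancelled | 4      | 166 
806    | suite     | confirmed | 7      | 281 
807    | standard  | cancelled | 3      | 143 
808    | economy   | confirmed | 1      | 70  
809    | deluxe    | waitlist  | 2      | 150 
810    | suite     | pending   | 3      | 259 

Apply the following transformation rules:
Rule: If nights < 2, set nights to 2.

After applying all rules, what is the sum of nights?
35

Step 1: 1 records have nights < 2
Step 2: These records originally summed to 1
Step 3: After setting to minimum: 1 × 2 = 2
Step 4: Unaffected records sum: 33
Step 5: Final sum = 2 + 33 = 35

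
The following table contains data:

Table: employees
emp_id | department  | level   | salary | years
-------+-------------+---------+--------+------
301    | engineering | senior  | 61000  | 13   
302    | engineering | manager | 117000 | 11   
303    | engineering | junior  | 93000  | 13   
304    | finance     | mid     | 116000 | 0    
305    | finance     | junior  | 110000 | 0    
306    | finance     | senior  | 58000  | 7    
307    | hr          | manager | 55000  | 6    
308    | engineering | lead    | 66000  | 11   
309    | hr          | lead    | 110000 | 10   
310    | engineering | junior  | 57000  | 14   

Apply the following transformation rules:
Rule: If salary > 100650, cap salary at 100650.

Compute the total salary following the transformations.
792600

Step 1: 4 records have salary > 100650
Step 2: These records originally summed to 453000
Step 3: After capping: 4 × 100650 = 402600
Step 4: Unaffected records sum: 390000
Step 5: Final sum = 402600 + 390000 = 792600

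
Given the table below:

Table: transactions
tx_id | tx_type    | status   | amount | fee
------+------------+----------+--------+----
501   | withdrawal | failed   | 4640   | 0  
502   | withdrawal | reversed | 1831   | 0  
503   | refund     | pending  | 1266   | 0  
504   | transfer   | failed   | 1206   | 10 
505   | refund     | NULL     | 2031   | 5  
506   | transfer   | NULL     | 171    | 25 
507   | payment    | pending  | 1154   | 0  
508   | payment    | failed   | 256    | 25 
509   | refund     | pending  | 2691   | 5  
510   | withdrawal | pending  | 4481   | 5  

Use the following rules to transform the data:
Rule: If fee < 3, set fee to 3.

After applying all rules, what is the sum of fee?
87

Step 1: 4 records have fee < 3
Step 2: These records originally summed to 0
Step 3: After setting to minimum: 4 × 3 = 12
Step 4: Unaffected records sum: 75
Step 5: Final sum = 12 + 75 = 87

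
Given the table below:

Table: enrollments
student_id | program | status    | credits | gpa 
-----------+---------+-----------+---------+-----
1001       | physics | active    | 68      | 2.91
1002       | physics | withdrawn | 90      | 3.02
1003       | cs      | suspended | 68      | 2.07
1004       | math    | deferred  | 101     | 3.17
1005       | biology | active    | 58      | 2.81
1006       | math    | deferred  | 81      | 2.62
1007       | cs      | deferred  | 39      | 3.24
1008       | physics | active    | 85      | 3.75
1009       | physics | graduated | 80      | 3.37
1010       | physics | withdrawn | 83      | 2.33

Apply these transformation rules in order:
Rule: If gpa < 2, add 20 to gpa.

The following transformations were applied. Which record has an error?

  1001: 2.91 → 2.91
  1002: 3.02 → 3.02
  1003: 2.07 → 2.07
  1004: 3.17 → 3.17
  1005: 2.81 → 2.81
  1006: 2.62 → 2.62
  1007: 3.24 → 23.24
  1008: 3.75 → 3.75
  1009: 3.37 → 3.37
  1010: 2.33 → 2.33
Record 1007 has an error. The correct transformed value should be 3.24, not 23.24.

Step 1: Check each record against the rule
Step 2: Record 1007 has gpa = 3.24
Step 3: Since 3.24 >= 2, the bonus should not have been applied
Step 4: Correct value = 3.24, but claimed value = 23.24
Conclusion: Record 1007 has the error.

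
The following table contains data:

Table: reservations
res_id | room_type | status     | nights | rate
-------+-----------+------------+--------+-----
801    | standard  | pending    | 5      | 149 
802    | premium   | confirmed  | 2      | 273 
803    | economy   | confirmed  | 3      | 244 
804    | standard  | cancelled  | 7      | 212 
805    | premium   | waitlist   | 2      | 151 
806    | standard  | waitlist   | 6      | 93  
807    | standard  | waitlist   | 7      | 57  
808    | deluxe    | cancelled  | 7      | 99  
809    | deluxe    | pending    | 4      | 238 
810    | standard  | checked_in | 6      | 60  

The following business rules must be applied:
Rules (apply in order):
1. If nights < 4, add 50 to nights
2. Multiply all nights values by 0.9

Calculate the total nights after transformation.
179.1

Step 1: Apply Rule 1 - Add 50 to records with nights < 4
  - 3 records affected: 7 + (3 × 50) = 157
  - Unaffected records: 42
  - Sum after Rule 1: 199
Step 2: Apply Rule 2 - Multiply all by 0.9
  - 199 × 0.9 = 179.1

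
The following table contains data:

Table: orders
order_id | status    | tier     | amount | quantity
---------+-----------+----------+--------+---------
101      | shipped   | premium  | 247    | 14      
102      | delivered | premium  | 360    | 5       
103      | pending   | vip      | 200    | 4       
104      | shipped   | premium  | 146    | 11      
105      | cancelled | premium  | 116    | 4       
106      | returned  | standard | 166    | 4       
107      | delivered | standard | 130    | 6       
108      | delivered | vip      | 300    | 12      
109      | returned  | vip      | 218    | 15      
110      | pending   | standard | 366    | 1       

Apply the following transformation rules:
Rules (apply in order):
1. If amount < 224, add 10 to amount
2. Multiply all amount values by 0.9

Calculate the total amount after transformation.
2078.1

Step 1: Apply Rule 1 - Add 10 to records with amount < 224
  - 6 records affected: 976 + (6 × 10) = 1036
  - Unaffected records: 1273
  - Sum after Rule 1: 2309
Step 2: Apply Rule 2 - Multiply all by 0.9
  - 2309 × 0.9 = 2078.1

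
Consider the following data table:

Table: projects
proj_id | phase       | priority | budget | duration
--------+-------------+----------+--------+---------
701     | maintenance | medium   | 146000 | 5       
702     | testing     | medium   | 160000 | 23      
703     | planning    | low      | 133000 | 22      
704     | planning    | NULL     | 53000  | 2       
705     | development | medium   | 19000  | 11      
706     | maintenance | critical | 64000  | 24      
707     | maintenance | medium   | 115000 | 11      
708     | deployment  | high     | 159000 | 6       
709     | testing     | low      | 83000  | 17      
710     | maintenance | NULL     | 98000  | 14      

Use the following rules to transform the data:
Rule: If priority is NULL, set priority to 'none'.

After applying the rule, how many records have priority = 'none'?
2

Step 1: Count records where priority IS NULL
Step 2: Found 2 records with NULL priority
Step 3: These records will have priority set to 'none'
Step 4: Records already having priority = 'none': 0
Step 5: Answer: 2 + 0 = 2 records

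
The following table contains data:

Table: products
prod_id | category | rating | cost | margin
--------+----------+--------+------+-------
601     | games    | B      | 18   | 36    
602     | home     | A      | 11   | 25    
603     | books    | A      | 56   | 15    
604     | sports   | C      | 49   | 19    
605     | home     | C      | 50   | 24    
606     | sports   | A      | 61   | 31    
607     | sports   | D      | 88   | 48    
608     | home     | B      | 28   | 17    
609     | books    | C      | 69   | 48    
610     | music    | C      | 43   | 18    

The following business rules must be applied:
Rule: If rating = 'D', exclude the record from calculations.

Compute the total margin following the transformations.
233

Step 1: Identify records where rating = 'D'
Step 2: The excluded records sum to 48
Step 3: Original total margin = 281
Step 4: Remaining total = 281 - 48 = 233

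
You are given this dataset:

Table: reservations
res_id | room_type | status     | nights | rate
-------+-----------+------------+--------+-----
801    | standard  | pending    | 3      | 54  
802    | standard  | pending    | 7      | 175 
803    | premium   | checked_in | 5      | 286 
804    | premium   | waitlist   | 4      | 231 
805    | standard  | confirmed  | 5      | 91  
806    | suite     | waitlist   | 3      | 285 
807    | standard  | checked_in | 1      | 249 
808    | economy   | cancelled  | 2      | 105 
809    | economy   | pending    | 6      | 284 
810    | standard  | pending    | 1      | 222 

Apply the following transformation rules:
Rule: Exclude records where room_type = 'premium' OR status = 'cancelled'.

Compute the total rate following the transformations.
1360

Step 1: Find records where room_type = 'premium' OR status = 'cancelled'
Step 2: 3 records match, summing to 622
Step 3: Original sum: 1982
Step 4: Remaining sum = 1982 - 622 = 1360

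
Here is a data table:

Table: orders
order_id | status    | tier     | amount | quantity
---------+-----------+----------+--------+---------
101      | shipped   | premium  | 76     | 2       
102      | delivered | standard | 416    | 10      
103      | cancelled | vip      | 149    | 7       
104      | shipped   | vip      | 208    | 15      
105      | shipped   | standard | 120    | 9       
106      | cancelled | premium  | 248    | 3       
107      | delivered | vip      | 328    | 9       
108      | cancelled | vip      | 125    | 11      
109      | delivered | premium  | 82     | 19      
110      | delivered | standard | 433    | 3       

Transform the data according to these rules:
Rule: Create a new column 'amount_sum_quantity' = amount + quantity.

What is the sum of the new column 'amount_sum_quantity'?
2273

Step 1: For each record, compute amount + quantity
Example calculations:
  76 + 2 = 78
  416 + 10 = 426
  149 + 7 = 156
  ...
Step 2: Sum all derived values
Step 3: Total = 2273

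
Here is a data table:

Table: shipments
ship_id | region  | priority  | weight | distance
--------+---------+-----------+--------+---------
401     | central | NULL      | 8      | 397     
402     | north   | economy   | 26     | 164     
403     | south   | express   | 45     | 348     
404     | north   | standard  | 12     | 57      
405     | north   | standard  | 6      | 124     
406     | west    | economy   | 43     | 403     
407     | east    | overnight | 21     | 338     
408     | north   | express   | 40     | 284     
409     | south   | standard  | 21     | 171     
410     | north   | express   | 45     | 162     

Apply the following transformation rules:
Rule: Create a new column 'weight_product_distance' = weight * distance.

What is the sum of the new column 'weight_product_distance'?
71196

Step 1: For each record, compute weight * distance
Example calculations:
  8 * 397 = 3176
  26 * 164 = 4264
  45 * 348 = 15660
  ...
Step 2: Sum all derived values
Step 3: Total = 71196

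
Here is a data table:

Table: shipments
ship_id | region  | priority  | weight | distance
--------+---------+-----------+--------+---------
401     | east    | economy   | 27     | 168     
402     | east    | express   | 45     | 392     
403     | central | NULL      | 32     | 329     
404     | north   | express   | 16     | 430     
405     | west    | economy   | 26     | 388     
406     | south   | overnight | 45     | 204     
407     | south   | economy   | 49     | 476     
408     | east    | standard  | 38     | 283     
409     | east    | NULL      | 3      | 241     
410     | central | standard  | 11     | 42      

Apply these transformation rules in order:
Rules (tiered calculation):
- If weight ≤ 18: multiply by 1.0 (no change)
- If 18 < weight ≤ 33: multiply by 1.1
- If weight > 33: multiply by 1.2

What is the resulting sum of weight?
335.9

Step 1: Tier 1 (weight ≤ 18): 3 records, sum = 30 × 1.0 = 30.0
Step 2: Tier 2 (18 < weight ≤ 33): 3 records, sum = 85 × 1.1 = 93.5
Step 3: Tier 3 (weight > 33): 4 records, sum = 177 × 1.2 = 212.4
Step 4: Final sum = 30.0 + 93.5 + 212.4 = 335.9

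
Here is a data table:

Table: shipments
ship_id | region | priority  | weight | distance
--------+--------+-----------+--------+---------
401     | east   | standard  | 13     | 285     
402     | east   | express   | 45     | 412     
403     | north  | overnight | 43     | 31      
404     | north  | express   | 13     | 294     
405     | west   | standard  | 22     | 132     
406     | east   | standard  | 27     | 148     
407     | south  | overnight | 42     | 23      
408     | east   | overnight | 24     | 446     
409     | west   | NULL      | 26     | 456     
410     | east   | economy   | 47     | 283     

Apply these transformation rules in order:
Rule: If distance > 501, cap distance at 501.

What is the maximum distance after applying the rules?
456

Step 1: Original maximum distance = 456
Step 2: Check cap of 501 against maximum
Step 3: No records exceed the cap (max 456 <= cap 501), so no capping applies
Step 4: Maximum after transformation = 456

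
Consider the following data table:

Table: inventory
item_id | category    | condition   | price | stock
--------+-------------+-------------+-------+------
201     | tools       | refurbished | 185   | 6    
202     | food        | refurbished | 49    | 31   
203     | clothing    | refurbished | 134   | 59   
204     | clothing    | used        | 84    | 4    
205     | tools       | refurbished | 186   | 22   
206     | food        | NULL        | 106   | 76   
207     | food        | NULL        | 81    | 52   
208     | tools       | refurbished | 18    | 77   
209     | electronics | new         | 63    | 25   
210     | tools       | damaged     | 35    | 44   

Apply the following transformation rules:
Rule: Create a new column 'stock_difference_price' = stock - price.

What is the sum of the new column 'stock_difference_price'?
-545

Step 1: For each record, compute stock - price
Example calculations:
  6 - 185 = -179
  31 - 49 = -18
  59 - 134 = -75
  ...
Step 2: Sum all derived values
Step 3: Total = -545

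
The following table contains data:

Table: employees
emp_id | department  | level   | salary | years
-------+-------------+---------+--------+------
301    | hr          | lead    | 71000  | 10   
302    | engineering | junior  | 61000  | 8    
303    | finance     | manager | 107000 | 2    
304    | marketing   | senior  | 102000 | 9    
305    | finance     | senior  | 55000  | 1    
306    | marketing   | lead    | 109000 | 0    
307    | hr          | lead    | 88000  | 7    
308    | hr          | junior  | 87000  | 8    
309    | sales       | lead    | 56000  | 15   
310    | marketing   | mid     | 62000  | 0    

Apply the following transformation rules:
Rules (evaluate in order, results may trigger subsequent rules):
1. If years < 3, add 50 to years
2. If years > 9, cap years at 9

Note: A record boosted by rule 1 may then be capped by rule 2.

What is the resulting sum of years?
86

Step 1: Apply rule 1 to records with years < 3
  - 4 records get bonus of 50
  - Of these, 4 records then exceed 9 and get capped
Step 2: Apply rule 2 to records with years > 9
  - 2 records (original) are capped
Step 3: Calculate final sum = 86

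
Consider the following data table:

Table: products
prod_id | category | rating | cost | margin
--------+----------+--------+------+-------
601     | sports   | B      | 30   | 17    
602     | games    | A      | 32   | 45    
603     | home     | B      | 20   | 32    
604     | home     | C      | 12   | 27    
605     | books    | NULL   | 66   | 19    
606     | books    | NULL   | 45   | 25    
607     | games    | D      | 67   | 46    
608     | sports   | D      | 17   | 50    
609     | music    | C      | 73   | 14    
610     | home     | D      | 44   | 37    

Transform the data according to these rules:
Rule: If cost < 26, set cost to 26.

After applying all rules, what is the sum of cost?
435

Step 1: 3 records have cost < 26
Step 2: These records originally summed to 49
Step 3: After setting to minimum: 3 × 26 = 78
Step 4: Unaffected records sum: 357
Step 5: Final sum = 78 + 357 = 435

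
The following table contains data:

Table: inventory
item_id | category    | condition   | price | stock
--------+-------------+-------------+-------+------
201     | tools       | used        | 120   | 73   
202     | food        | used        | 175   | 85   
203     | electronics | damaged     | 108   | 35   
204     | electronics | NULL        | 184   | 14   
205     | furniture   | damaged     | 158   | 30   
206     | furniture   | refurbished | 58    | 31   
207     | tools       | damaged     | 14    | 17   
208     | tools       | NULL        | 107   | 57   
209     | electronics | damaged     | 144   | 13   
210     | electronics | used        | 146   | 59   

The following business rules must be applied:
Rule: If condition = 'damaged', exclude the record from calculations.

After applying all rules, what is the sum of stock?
319

Step 1: Identify records where condition = 'damaged'
Step 2: The excluded records sum to 95
Step 3: Original total stock = 414
Step 4: Remaining total = 414 - 95 = 319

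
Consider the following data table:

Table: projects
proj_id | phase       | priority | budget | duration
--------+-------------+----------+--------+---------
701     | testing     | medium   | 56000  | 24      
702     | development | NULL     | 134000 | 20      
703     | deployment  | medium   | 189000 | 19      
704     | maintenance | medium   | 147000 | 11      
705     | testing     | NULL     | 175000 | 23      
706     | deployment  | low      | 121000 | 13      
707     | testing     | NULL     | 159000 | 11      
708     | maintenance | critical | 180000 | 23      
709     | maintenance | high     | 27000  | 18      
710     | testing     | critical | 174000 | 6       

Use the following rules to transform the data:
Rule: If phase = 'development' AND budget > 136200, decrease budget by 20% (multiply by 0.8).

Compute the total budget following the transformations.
1362000

Step 1: Find records where phase = 'development' AND budget > 136200
Step 2: 0 records match, summing to 0
Step 3: After multiplier: 0 × 0.8 = 0.0
Step 4: Unaffected records sum: 1362000
Step 5: Final sum = 0.0 + 1362000 = 1362000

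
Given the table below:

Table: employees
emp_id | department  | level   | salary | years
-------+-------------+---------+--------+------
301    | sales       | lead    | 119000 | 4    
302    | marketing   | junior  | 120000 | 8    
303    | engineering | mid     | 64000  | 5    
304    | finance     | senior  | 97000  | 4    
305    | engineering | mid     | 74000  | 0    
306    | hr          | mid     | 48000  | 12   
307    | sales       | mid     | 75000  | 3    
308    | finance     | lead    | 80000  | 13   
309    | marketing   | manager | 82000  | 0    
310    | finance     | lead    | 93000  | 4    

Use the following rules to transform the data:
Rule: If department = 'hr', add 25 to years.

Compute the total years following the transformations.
78

Step 1: Count records where department = 'hr': 1
Step 2: Total bonus added: 1 × 25 = 25
Step 3: Original sum of years: 53
Step 4: Final sum = 53 + 25 = 78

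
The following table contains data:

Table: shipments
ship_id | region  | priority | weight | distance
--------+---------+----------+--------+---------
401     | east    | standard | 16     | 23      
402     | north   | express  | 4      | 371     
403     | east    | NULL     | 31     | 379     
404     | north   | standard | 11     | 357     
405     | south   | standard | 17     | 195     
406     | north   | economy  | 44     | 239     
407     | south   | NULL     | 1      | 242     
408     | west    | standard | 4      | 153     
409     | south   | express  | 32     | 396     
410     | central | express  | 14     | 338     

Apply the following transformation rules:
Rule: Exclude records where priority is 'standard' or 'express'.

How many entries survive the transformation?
3

Step 1: Count records to exclude
  - 4 (standard) + 3 (express) = 7 records
Step 2: Total records: 10
Step 3: Remaining = 10 - 7 = 3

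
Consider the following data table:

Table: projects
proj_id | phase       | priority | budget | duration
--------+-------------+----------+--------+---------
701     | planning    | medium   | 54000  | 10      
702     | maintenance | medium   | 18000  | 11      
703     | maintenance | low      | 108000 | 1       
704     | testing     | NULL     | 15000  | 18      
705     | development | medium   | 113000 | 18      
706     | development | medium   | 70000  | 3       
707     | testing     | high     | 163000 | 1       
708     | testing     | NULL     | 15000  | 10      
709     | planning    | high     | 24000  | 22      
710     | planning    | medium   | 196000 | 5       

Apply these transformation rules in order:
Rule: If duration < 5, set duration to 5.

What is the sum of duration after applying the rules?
109

Step 1: 3 records have duration < 5
Step 2: These records originally summed to 5
Step 3: After setting to minimum: 3 × 5 = 15
Step 4: Unaffected records sum: 94
Step 5: Final sum = 15 + 94 = 109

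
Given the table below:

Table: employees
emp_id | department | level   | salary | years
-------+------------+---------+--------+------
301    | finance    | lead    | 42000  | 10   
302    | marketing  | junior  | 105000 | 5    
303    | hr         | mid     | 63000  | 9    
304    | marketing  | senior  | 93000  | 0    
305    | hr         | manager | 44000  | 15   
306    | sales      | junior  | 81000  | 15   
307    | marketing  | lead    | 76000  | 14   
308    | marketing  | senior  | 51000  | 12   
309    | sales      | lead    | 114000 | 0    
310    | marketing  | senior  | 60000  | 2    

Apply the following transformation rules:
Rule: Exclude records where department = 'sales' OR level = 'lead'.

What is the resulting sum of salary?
416000

Step 1: Find records where department = 'sales' OR level = 'lead'
Step 2: 4 records match, summing to 313000
Step 3: Original sum: 729000
Step 4: Remaining sum = 729000 - 313000 = 416000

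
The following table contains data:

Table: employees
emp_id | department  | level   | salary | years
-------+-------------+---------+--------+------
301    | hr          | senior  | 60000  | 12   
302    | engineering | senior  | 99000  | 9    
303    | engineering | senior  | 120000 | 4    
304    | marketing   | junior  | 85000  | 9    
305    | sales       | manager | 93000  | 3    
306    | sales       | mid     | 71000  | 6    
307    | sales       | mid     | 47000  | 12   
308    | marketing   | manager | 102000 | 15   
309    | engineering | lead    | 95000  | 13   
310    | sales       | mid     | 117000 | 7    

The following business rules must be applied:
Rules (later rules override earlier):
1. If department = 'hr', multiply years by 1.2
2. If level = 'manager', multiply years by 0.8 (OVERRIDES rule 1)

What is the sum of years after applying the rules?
88.8

Step 1: Rule 2 takes priority for records with level = 'manager'
  - 2 records: 18 × 0.8 = 14.4
Step 2: Rule 1 applies to remaining records with department = 'hr'
  - 1 records: 12 × 1.2 = 14.4
Step 3: Other records unchanged: 60
Step 4: Final sum = 14.4 + 14.4 + 60 = 88.8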